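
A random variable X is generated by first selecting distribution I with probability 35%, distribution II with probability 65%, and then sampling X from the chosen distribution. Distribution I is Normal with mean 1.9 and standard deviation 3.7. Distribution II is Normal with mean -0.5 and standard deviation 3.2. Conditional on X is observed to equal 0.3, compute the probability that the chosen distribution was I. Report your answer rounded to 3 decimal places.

Likelihoods f(0.3 | ·): I: 0.0981979; II: 0.120834.
Posterior ∝ prior × likelihood. Numerator for I: 0.35·0.0981979 = 0.0343693.
Normalizing constant: 0.35·0.0981979 + 0.65·0.120834 = 0.112911.
P(I | observation) = 0.0343693 / 0.112911 = 0.304392.

0.304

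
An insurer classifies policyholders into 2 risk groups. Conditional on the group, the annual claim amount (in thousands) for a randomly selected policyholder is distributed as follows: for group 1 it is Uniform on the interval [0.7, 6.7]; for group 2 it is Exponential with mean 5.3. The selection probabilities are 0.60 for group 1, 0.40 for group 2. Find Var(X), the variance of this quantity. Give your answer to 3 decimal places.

Per component, 1: μ=3.7, E[X²]=16.69; 2: μ=5.3, E[X²]=56.18.
E[X] = 0.6·3.7 + 0.4·5.3 = 4.34.
E[X²] = 0.6·16.69 + 0.4·56.18 = 32.486.
Var(X) = E[X²] − (E[X])² = 32.486 − 18.8356 = 13.6504.

13.650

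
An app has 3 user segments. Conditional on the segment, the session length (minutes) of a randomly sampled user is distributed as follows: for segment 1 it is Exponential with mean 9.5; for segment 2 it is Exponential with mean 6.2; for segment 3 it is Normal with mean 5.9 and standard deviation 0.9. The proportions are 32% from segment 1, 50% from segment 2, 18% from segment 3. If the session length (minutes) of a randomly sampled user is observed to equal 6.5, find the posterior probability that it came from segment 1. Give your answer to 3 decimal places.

Likelihoods f(6.5 | ·): 1: 0.053104; 2: 0.0565327; 3: 0.354942.
Posterior ∝ prior × likelihood. Numerator for 1: 0.32·0.053104 = 0.0169933.
Normalizing constant: 0.32·0.053104 + 0.5·0.0565327 + 0.18·0.354942 = 0.109149.
P(1 | observation) = 0.0169933 / 0.109149 = 0.155689.

0.156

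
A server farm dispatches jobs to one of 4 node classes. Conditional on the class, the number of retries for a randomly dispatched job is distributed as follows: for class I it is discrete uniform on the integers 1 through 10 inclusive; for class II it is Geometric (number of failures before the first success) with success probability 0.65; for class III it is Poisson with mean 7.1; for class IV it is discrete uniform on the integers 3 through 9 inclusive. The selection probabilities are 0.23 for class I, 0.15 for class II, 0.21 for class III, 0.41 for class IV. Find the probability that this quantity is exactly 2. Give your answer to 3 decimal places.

0.039

Conditional on each class, P(X = 2): I: 0.1; II: 0.079625; III: 0.0207968; IV: 0.
By total probability, P(X = 2) = 0.23·0.1 + 0.15·0.079625 + 0.21·0.0207968 + 0.41·0 = 0.0393111.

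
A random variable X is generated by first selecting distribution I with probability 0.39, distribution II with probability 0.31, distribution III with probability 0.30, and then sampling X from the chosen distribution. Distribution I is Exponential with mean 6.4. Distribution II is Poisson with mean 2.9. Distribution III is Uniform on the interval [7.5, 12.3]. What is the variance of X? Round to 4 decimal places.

24.9207

Per component, I: μ=6.4, E[X²]=81.92; II: μ=2.9, E[X²]=11.31; III: μ=9.9, E[X²]=99.93.
E[X] = 0.39·6.4 + 0.31·2.9 + 0.3·9.9 = 6.365.
E[X²] = 0.39·81.92 + 0.31·11.31 + 0.3·99.93 = 65.4339.
Var(X) = E[X²] − (E[X])² = 65.4339 − 40.5132 = 24.9207.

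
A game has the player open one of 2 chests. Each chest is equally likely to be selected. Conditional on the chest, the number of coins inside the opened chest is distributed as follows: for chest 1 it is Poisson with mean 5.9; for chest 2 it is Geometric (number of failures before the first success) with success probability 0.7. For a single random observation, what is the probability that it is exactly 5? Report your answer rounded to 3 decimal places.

0.082

Conditional on each chest, P(X = 5): 1: 0.163208; 2: 0.001701.
By total probability, P(X = 5) = 0.5·0.163208 + 0.5·0.001701 = 0.0824545.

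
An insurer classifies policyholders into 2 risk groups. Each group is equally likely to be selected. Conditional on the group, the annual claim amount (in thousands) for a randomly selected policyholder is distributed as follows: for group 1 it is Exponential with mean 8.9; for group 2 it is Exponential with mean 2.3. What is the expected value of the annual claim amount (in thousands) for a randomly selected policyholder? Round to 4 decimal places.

5.6000

Component means — 1: 8.9; 2: 2.3.
E[X] = 0.5·8.9 + 0.5·2.3 = 5.6.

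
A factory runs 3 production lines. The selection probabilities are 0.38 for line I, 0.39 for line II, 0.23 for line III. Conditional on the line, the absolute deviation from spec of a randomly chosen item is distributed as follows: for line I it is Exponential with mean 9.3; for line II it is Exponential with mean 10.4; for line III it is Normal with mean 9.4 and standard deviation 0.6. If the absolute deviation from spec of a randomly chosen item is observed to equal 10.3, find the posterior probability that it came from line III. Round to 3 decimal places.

0.644

Likelihoods f(10.3 | ·): I: 0.0355242; II: 0.0357148; III: 0.215863.
Posterior ∝ prior × likelihood. Numerator for III: 0.23·0.215863 = 0.0496484.
Normalizing constant: 0.38·0.0355242 + 0.39·0.0357148 + 0.23·0.215863 = 0.0770764.
P(III | observation) = 0.0496484 / 0.0770764 = 0.644146.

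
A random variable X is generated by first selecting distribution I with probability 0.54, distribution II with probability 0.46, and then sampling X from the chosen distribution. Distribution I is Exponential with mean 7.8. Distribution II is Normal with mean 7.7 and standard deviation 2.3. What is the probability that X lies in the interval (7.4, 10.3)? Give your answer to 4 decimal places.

Conditional on each component, P(7.4 < X < 10.3): I: 0.120239; II: 0.422742.
By total probability, P(7.4 < X < 10.3) = 0.54·0.120239 + 0.46·0.422742 = 0.25939.

0.2594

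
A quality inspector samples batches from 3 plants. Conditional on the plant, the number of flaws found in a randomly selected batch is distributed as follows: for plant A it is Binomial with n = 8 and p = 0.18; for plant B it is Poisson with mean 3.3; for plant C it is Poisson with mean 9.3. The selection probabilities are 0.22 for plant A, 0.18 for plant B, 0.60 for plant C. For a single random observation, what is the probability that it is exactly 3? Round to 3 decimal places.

Conditional on each plant, P(X = 3): A: 0.121081; B: 0.220912; C: 0.0122563.
By total probability, P(X = 3) = 0.22·0.121081 + 0.18·0.220912 + 0.6·0.0122563 = 0.0737556.

0.074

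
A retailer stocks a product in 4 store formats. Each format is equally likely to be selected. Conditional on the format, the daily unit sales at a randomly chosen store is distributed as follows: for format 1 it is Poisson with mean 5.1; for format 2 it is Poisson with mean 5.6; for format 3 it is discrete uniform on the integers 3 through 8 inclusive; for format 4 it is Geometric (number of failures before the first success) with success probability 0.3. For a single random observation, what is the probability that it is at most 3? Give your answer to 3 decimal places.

0.342

Conditional on each format, P(X ≤ 3): 1: 0.251268; 2: 0.190622; 3: 0.166667; 4: 0.7599.
By total probability, P(X ≤ 3) = 0.25·0.251268 + 0.25·0.190622 + 0.25·0.166667 + 0.25·0.7599 = 0.342114.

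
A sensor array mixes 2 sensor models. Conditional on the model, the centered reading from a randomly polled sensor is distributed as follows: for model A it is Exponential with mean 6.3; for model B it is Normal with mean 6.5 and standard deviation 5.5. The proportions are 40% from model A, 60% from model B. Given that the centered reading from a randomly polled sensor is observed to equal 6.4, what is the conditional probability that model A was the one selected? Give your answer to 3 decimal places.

0.346

Likelihoods f(6.4 | ·): A: 0.057474; B: 0.072523.
Posterior ∝ prior × likelihood. Numerator for A: 0.4·0.057474 = 0.0229896.
Normalizing constant: 0.4·0.057474 + 0.6·0.072523 = 0.0665034.
P(A | observation) = 0.0229896 / 0.0665034 = 0.345691.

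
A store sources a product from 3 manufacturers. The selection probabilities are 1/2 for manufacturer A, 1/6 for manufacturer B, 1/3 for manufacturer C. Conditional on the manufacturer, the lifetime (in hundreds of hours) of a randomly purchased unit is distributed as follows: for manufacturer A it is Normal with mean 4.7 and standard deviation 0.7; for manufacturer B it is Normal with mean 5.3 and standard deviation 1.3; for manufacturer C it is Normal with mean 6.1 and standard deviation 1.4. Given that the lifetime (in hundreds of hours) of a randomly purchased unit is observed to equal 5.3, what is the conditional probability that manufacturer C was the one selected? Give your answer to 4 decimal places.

0.2451

Likelihoods f(5.3 | ·): A: 0.394707; B: 0.306879; C: 0.242034.
Posterior ∝ prior × likelihood. Numerator for C: 0.333333·0.242034 = 0.0806781.
Normalizing constant: 0.5·0.394707 + 0.166667·0.306879 + 0.333333·0.242034 = 0.329178.
P(C | observation) = 0.0806781 / 0.329178 = 0.245089.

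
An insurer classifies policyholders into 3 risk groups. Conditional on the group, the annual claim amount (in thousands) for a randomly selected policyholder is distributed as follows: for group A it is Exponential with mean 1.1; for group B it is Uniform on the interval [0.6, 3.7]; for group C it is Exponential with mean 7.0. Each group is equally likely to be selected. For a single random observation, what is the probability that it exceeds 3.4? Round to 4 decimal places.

Conditional on each group, P(X > 3.4): A: 0.0454606; B: 0.0967742; C: 0.615258.
By total probability, P(X > 3.4) = 0.333333·0.0454606 + 0.333333·0.0967742 + 0.333333·0.615258 = 0.252497.

0.2525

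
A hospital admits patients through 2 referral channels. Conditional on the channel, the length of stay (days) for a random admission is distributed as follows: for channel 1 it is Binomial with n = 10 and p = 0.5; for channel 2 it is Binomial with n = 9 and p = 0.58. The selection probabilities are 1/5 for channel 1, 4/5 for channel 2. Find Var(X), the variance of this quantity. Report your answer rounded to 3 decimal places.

Per component, 1: μ=5, E[X²]=27.5; 2: μ=5.22, E[X²]=29.4408.
E[X] = 0.2·5 + 0.8·5.22 = 5.176.
E[X²] = 0.2·27.5 + 0.8·29.4408 = 29.0526.
Var(X) = E[X²] − (E[X])² = 29.0526 − 26.791 = 2.26166.

2.262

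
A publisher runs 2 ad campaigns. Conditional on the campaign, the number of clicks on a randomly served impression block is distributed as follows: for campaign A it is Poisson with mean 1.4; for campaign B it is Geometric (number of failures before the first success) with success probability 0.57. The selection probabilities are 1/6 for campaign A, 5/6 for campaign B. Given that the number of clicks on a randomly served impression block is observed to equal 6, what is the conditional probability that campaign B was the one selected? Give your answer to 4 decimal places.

Likelihoods P(X=6 | ·): A: 0.00257883; B: 0.00360318.
Posterior ∝ prior × likelihood. Numerator for B: 0.833333·0.00360318 = 0.00300265.
Normalizing constant: 0.166667·0.00257883 + 0.833333·0.00360318 = 0.00343245.
P(B | observation) = 0.00300265 / 0.00343245 = 0.874782.

0.8748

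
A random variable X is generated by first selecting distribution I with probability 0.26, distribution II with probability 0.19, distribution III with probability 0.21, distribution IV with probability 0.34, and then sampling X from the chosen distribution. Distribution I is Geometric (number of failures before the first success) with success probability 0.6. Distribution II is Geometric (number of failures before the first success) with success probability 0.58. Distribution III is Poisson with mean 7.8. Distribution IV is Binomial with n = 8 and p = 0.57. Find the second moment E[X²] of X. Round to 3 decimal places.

For each component E[X²] = Var + (mean)², giving I: 1.55556; II: 1.77289; III: 68.64; IV: 22.7544.
Overall E[X²] = 0.26·1.55556 + 0.19·1.77289 + 0.21·68.64 + 0.34·22.7544 = 22.8922.

22.892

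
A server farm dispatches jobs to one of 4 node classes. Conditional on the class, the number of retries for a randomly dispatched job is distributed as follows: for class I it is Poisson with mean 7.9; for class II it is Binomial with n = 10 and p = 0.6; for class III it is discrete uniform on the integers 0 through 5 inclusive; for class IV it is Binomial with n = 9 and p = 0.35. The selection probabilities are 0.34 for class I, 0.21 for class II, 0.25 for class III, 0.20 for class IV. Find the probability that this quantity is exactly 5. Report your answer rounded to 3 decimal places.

0.140

Conditional on each class, P(X = 5): I: 0.0950666; II: 0.200658; III: 0.166667; IV: 0.118131.
By total probability, P(X = 5) = 0.34·0.0950666 + 0.21·0.200658 + 0.25·0.166667 + 0.2·0.118131 = 0.139754.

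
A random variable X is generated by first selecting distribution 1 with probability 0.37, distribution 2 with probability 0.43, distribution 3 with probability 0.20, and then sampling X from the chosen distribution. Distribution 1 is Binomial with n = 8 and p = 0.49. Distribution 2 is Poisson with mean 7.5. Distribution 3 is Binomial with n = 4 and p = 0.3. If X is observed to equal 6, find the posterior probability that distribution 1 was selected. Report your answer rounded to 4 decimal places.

Likelihoods P(X=6 | ·): 1: 0.100803; 2: 0.136718; 3: 0.
Posterior ∝ prior × likelihood. Numerator for 1: 0.37·0.100803 = 0.0372972.
Normalizing constant: 0.37·0.100803 + 0.43·0.136718 + 0.2·0 = 0.0960861.
P(1 | observation) = 0.0372972 / 0.0960861 = 0.388165.

0.3882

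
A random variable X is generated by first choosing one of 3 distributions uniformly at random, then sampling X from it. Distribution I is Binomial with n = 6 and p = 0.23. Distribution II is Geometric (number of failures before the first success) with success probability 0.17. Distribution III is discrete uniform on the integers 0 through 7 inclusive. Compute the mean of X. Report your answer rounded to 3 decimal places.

3.254

Component means — I: 1.38; II: 4.88235; III: 3.5.
E[X] = 0.333333·1.38 + 0.333333·4.88235 + 0.333333·3.5 = 3.25412.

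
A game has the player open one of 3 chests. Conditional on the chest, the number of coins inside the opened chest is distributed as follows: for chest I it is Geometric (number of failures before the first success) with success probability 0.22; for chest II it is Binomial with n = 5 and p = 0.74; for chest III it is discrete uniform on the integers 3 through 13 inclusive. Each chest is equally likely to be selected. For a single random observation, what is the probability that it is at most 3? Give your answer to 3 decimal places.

Conditional on each chest, P(X ≤ 3): I: 0.629849; II: 0.388274; III: 0.0909091.
By total probability, P(X ≤ 3) = 0.333333·0.629849 + 0.333333·0.388274 + 0.333333·0.0909091 = 0.369677.

0.370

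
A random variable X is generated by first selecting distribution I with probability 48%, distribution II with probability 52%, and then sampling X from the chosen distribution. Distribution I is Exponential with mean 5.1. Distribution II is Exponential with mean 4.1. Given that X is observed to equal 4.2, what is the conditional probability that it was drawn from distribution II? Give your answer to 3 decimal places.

Likelihoods f(4.2 | ·): I: 0.0860549; II: 0.0875647.
Posterior ∝ prior × likelihood. Numerator for II: 0.52·0.0875647 = 0.0455336.
Normalizing constant: 0.48·0.0860549 + 0.52·0.0875647 = 0.08684.
P(II | observation) = 0.0455336 / 0.08684 = 0.52434.

0.524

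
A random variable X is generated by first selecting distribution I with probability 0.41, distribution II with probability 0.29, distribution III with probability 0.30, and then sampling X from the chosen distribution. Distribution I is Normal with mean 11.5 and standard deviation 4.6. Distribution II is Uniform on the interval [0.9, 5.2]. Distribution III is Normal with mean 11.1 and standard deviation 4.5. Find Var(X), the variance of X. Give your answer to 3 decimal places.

29.345

Per component, I: μ=11.5, E[X²]=153.41; II: μ=3.05, E[X²]=10.8433; III: μ=11.1, E[X²]=143.46.
E[X] = 0.41·11.5 + 0.29·3.05 + 0.3·11.1 = 8.9295.
E[X²] = 0.41·153.41 + 0.29·10.8433 + 0.3·143.46 = 109.081.
Var(X) = E[X²] − (E[X])² = 109.081 − 79.736 = 29.3447.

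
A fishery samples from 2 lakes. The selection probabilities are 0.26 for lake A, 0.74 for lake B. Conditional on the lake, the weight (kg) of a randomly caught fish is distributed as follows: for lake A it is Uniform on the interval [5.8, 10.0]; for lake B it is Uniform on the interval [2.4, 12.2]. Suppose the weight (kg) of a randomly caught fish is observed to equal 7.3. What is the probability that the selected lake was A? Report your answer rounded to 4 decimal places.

0.4505

Likelihoods f(7.3 | ·): A: 0.238095; B: 0.102041.
Posterior ∝ prior × likelihood. Numerator for A: 0.26·0.238095 = 0.0619048.
Normalizing constant: 0.26·0.238095 + 0.74·0.102041 = 0.137415.
P(A | observation) = 0.0619048 / 0.137415 = 0.450495.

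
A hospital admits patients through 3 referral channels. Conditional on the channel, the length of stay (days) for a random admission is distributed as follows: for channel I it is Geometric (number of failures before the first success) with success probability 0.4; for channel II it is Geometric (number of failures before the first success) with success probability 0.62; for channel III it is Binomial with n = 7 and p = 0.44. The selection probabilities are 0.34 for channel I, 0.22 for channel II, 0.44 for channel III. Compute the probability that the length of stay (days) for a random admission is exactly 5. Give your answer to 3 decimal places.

0.059

Conditional on each channel, P(X = 5): I: 0.031104; II: 0.00491258; III: 0.108607.
By total probability, P(X = 5) = 0.34·0.031104 + 0.22·0.00491258 + 0.44·0.108607 = 0.0594433.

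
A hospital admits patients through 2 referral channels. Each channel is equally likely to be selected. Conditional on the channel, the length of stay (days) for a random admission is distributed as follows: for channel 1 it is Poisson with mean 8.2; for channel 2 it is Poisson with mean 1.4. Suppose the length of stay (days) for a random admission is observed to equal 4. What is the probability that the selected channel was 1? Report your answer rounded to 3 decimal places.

0.567

Likelihoods P(X=4 | ·): 1: 0.0517404; 2: 0.039472.
Posterior ∝ prior × likelihood. Numerator for 1: 0.5·0.0517404 = 0.0258702.
Normalizing constant: 0.5·0.0517404 + 0.5·0.039472 = 0.0456062.
P(1 | observation) = 0.0258702 / 0.0456062 = 0.567252.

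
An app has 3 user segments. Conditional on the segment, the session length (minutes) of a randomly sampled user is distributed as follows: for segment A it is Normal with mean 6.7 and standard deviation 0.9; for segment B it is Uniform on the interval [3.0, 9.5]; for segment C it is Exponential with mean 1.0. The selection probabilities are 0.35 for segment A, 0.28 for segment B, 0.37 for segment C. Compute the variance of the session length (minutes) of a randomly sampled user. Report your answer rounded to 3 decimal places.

Per component, A: μ=6.7, E[X²]=45.7; B: μ=6.25, E[X²]=42.5833; C: μ=1, E[X²]=2.
E[X] = 0.35·6.7 + 0.28·6.25 + 0.37·1 = 4.465.
E[X²] = 0.35·45.7 + 0.28·42.5833 + 0.37·2 = 28.6583.
Var(X) = E[X²] − (E[X])² = 28.6583 − 19.9362 = 8.72211.

8.722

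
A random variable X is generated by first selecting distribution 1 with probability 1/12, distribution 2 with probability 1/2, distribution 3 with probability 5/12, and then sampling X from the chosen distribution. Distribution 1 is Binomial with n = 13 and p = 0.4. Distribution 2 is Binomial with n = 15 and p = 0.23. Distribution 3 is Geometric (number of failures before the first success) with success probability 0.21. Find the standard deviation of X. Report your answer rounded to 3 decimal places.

Per component, 1: μ=5.2, E[X²]=30.16; 2: μ=3.45, E[X²]=14.559; 3: μ=3.7619, E[X²]=32.0658.
E[X] = 0.0833333·5.2 + 0.5·3.45 + 0.416667·3.7619 = 3.72579.
E[X²] = 0.0833333·30.16 + 0.5·14.559 + 0.416667·32.0658 = 23.1536.
Var(X) = E[X²] − (E[X])² = 23.1536 − 13.8815 = 9.27203.
SD(X) = √9.27203 = 3.045.

3.045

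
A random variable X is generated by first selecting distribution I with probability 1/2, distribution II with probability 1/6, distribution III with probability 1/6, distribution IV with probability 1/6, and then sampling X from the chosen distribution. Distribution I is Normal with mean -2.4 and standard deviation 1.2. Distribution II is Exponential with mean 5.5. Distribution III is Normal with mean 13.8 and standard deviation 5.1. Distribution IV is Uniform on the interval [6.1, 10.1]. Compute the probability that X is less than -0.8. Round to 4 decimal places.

0.4547

Conditional on each component, P(X < -0.8): I: 0.908789; II: 0; III: 0.00209994; IV: 0.
By total probability, P(X < -0.8) = 0.5·0.908789 + 0.166667·0 + 0.166667·0.00209994 + 0.166667·0 = 0.454744.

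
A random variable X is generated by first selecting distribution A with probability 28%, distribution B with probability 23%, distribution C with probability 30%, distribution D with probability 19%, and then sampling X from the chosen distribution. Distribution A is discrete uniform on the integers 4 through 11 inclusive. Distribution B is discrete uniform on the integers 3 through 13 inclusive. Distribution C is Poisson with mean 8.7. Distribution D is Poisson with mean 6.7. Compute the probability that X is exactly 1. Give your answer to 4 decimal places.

0.0020

Conditional on each component, P(X = 1): A: 0; B: 0; C: 0.0014493; D: 0.00824711.
By total probability, P(X = 1) = 0.28·0 + 0.23·0 + 0.3·0.0014493 + 0.19·0.00824711 = 0.00200174.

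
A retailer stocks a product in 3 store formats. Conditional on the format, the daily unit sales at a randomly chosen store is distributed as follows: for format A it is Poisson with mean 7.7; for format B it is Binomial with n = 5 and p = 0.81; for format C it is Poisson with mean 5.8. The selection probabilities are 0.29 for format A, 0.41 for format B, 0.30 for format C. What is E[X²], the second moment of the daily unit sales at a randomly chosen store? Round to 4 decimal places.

For each component E[X²] = Var + (mean)², giving A: 66.99; B: 17.172; C: 39.44.
Overall E[X²] = 0.29·66.99 + 0.41·17.172 + 0.3·39.44 = 38.2996.

38.2996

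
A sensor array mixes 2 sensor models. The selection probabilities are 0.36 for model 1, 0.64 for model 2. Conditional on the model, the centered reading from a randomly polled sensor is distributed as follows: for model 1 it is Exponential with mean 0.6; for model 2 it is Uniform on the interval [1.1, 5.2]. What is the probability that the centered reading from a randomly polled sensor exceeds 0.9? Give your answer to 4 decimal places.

0.7203

Conditional on each model, P(X > 0.9): 1: 0.22313; 2: 1.
By total probability, P(X > 0.9) = 0.36·0.22313 + 0.64·1 = 0.720327.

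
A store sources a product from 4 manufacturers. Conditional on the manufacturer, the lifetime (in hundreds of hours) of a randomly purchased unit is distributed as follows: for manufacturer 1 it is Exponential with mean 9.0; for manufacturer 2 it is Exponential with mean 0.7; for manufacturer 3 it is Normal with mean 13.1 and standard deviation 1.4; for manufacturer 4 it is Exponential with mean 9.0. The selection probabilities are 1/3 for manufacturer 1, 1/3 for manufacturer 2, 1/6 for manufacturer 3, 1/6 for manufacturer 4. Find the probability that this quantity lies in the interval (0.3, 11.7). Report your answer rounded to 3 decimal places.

Conditional on each manufacturer, P(0.3 < X < 11.7): 1: 0.694684; 2: 0.651439; 3: 0.158655; 4: 0.694684.
By total probability, P(0.3 < X < 11.7) = 0.333333·0.694684 + 0.333333·0.651439 + 0.166667·0.158655 + 0.166667·0.694684 = 0.590931.

0.591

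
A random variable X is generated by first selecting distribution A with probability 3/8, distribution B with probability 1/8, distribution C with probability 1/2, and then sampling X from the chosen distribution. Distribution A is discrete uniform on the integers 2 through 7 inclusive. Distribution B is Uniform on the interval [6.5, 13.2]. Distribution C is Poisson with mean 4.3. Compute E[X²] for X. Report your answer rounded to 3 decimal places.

32.678

For each component E[X²] = Var + (mean)², giving A: 23.1667; B: 100.763; C: 22.79.
Overall E[X²] = 0.375·23.1667 + 0.125·100.763 + 0.5·22.79 = 32.6779.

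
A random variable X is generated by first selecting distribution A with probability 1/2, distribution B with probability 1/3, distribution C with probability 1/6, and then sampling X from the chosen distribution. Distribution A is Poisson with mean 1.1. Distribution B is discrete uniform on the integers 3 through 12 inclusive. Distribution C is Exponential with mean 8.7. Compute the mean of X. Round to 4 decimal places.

4.5000

Component means — A: 1.1; B: 7.5; C: 8.7.
E[X] = 0.5·1.1 + 0.333333·7.5 + 0.166667·8.7 = 4.5.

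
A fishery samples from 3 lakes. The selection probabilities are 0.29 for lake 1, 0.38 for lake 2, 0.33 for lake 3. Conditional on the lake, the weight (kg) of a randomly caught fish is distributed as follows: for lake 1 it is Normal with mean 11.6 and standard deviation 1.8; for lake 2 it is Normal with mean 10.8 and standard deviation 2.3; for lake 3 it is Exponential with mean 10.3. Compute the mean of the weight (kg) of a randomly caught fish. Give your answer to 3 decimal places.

Component means — 1: 11.6; 2: 10.8; 3: 10.3.
E[X] = 0.29·11.6 + 0.38·10.8 + 0.33·10.3 = 10.867.

10.867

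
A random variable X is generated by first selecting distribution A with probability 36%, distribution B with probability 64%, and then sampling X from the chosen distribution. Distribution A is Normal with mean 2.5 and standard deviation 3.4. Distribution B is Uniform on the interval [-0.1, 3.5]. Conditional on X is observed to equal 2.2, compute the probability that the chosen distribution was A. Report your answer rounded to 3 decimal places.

Likelihoods f(2.2 | ·): A: 0.11688; B: 0.277778.
Posterior ∝ prior × likelihood. Numerator for A: 0.36·0.11688 = 0.0420768.
Normalizing constant: 0.36·0.11688 + 0.64·0.277778 = 0.219855.
P(A | observation) = 0.0420768 / 0.219855 = 0.191385.

0.191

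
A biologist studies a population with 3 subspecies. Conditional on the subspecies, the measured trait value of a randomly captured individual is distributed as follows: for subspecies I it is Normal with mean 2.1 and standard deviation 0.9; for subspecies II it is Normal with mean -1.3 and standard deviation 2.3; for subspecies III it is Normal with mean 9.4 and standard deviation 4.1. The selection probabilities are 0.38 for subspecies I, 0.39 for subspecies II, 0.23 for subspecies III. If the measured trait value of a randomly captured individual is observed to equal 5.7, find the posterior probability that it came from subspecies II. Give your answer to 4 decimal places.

Likelihoods f(5.7 | ·): I: 0.0001487; II: 0.00168966; III: 0.0647563.
Posterior ∝ prior × likelihood. Numerator for II: 0.39·0.00168966 = 0.000658968.
Normalizing constant: 0.38·0.0001487 + 0.39·0.00168966 + 0.23·0.0647563 = 0.0156094.
P(II | observation) = 0.000658968 / 0.0156094 = 0.042216.

0.0422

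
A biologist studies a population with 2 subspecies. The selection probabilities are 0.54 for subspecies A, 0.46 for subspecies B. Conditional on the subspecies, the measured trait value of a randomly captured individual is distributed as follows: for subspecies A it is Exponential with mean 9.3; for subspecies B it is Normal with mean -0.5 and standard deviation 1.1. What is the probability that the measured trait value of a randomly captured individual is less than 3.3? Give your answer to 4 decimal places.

0.6212

Conditional on each subspecies, P(X < 3.3): A: 0.298713; B: 0.999724.
By total probability, P(X < 3.3) = 0.54·0.298713 + 0.46·0.999724 = 0.621178.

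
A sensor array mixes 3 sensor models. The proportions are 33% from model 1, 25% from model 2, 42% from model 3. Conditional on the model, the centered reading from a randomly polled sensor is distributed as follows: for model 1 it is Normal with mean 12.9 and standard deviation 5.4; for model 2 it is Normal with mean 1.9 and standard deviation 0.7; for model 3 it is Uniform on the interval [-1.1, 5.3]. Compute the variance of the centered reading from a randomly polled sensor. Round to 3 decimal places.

Per component, 1: μ=12.9, E[X²]=195.57; 2: μ=1.9, E[X²]=4.1; 3: μ=2.1, E[X²]=7.82333.
E[X] = 0.33·12.9 + 0.25·1.9 + 0.42·2.1 = 5.614.
E[X²] = 0.33·195.57 + 0.25·4.1 + 0.42·7.82333 = 68.8489.
Var(X) = E[X²] − (E[X])² = 68.8489 − 31.517 = 37.3319.

37.332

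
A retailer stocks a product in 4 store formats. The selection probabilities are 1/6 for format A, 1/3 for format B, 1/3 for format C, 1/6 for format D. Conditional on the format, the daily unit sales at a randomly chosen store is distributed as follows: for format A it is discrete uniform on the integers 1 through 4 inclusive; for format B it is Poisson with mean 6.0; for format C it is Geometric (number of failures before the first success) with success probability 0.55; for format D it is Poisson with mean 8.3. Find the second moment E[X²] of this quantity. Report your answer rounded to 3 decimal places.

For each component E[X²] = Var + (mean)², giving A: 7.5; B: 42; C: 2.15702; D: 77.19.
Overall E[X²] = 0.166667·7.5 + 0.333333·42 + 0.333333·2.15702 + 0.166667·77.19 = 28.834.

28.834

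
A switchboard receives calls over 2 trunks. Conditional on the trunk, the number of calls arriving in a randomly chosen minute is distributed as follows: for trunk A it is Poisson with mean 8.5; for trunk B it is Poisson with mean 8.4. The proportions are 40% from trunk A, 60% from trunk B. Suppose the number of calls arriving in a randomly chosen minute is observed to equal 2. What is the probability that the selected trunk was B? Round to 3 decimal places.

Likelihoods P(X=2 | ·): A: 0.00735029; B: 0.00793332.
Posterior ∝ prior × likelihood. Numerator for B: 0.6·0.00793332 = 0.00475999.
Normalizing constant: 0.4·0.00735029 + 0.6·0.00793332 = 0.00770011.
P(B | observation) = 0.00475999 / 0.00770011 = 0.618172.

0.618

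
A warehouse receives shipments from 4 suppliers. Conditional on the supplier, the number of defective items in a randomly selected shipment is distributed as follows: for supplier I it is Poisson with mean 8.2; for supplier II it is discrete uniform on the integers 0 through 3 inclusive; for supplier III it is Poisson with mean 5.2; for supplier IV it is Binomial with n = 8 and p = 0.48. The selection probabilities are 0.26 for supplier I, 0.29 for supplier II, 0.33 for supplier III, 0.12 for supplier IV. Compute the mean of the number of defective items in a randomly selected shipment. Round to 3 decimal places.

Component means — I: 8.2; II: 1.5; III: 5.2; IV: 3.84.
E[X] = 0.26·8.2 + 0.29·1.5 + 0.33·5.2 + 0.12·3.84 = 4.7438.

4.744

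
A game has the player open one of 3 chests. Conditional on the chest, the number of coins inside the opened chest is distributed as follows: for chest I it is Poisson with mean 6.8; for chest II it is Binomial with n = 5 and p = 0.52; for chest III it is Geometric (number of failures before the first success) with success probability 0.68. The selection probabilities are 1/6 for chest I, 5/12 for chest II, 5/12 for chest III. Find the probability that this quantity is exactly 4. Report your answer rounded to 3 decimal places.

Conditional on each chest, P(X = 4): I: 0.0992252; II: 0.175479; III: 0.00713032.
By total probability, P(X = 4) = 0.166667·0.0992252 + 0.416667·0.175479 + 0.416667·0.00713032 = 0.0926247.

0.093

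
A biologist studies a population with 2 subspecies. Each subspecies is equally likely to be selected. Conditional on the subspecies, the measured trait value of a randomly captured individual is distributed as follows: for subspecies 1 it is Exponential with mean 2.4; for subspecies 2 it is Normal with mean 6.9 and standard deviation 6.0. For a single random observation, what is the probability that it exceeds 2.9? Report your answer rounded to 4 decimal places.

Conditional on each subspecies, P(X > 2.9): 1: 0.298695; 2: 0.747507.
By total probability, P(X > 2.9) = 0.5·0.298695 + 0.5·0.747507 = 0.523101.

0.5231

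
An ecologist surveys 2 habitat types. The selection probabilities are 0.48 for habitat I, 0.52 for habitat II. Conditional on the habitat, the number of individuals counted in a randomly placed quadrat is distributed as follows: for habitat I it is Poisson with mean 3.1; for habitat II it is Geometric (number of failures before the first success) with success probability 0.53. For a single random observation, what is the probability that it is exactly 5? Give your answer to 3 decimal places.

Conditional on each habitat, P(X = 5): I: 0.107477; II: 0.0121553.
By total probability, P(X = 5) = 0.48·0.107477 + 0.52·0.0121553 = 0.0579096.

0.058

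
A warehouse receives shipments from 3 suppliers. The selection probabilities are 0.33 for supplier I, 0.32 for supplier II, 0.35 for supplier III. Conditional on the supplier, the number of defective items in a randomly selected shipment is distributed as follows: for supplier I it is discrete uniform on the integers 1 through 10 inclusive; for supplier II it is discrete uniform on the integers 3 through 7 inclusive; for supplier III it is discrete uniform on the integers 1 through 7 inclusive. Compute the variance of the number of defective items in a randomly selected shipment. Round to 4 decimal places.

5.1608

Per component, I: μ=5.5, E[X²]=38.5; II: μ=5, E[X²]=27; III: μ=4, E[X²]=20.
E[X] = 0.33·5.5 + 0.32·5 + 0.35·4 = 4.815.
E[X²] = 0.33·38.5 + 0.32·27 + 0.35·20 = 28.345.
Var(X) = E[X²] − (E[X])² = 28.345 − 23.1842 = 5.16077.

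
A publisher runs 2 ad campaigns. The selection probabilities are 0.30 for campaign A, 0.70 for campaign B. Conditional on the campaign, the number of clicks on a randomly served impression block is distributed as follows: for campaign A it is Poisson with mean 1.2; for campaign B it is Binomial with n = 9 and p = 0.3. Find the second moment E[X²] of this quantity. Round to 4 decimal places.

For each component E[X²] = Var + (mean)², giving A: 2.64; B: 9.18.
Overall E[X²] = 0.3·2.64 + 0.7·9.18 = 7.218.

7.2180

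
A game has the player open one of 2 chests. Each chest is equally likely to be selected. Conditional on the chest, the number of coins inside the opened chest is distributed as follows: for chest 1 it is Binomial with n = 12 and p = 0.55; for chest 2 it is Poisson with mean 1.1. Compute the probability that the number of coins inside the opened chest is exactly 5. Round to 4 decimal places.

Conditional on each chest, P(X = 5): 1: 0.148945; 2: 0.00446744.
By total probability, P(X = 5) = 0.5·0.148945 + 0.5·0.00446744 = 0.0767063.

0.0767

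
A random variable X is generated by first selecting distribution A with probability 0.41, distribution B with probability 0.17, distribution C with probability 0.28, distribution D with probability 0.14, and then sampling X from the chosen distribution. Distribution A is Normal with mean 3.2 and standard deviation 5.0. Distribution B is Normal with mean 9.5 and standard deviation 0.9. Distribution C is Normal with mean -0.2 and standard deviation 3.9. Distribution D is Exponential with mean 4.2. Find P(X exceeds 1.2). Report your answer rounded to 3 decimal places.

Conditional on each component, P(X > 1.2): A: 0.655422; B: 1; C: 0.359807; D: 0.751477.
By total probability, P(X > 1.2) = 0.41·0.655422 + 0.17·1 + 0.28·0.359807 + 0.14·0.751477 = 0.644676.

0.645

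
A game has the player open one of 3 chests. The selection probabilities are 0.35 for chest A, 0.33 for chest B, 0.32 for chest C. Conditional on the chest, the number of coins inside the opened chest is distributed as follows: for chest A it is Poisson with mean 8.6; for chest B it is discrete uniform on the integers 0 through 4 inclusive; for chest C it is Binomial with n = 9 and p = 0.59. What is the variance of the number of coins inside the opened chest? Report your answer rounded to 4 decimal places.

Per component, A: μ=8.6, E[X²]=82.56; B: μ=2, E[X²]=6; C: μ=5.31, E[X²]=30.3732.
E[X] = 0.35·8.6 + 0.33·2 + 0.32·5.31 = 5.3692.
E[X²] = 0.35·82.56 + 0.33·6 + 0.32·30.3732 = 40.5954.
Var(X) = E[X²] − (E[X])² = 40.5954 − 28.8283 = 11.7671.

11.7671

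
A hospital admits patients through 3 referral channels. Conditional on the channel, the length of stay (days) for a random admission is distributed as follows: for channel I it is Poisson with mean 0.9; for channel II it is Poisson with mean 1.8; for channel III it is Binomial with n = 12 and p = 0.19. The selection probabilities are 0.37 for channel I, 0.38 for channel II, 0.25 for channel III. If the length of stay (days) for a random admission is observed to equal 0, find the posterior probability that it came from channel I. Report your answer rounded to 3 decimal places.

0.645

Likelihoods P(X=0 | ·): I: 0.40657; II: 0.165299; III: 0.0797664.
Posterior ∝ prior × likelihood. Numerator for I: 0.37·0.40657 = 0.150431.
Normalizing constant: 0.37·0.40657 + 0.38·0.165299 + 0.25·0.0797664 = 0.233186.
P(I | observation) = 0.150431 / 0.233186 = 0.645111.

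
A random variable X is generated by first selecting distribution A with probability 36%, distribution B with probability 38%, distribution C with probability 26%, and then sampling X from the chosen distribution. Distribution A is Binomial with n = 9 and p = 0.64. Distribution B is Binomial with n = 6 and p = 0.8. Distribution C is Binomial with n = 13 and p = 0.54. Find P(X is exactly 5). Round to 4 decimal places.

Conditional on each component, P(X = 5): A: 0.227238; B: 0.393216; C: 0.11847.
By total probability, P(X = 5) = 0.36·0.227238 + 0.38·0.393216 + 0.26·0.11847 = 0.26203.

0.2620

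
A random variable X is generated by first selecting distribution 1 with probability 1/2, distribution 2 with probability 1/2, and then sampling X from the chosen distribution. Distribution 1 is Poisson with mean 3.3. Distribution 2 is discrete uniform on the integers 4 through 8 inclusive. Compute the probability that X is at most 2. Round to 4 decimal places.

0.1797

Conditional on each component, P(X ≤ 2): 1: 0.359426; 2: 0.
By total probability, P(X ≤ 2) = 0.5·0.359426 + 0.5·0 = 0.179713.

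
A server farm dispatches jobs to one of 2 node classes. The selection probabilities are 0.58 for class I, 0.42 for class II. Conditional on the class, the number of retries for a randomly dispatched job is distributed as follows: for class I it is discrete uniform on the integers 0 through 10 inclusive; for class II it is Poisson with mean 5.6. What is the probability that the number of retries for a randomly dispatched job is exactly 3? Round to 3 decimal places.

Conditional on each class, P(X = 3): I: 0.0909091; II: 0.108234.
By total probability, P(X = 3) = 0.58·0.0909091 + 0.42·0.108234 = 0.0981856.

0.098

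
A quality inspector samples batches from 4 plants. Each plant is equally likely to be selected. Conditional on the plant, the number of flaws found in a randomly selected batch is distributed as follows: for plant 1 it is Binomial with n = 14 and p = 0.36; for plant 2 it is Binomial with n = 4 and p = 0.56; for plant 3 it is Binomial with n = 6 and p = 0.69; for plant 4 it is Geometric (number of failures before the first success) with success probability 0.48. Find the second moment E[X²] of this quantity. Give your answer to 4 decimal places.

14.1210

For each component E[X²] = Var + (mean)², giving 1: 28.6272; 2: 6.0032; 3: 18.423; 4: 3.43056.
Overall E[X²] = 0.25·28.6272 + 0.25·6.0032 + 0.25·18.423 + 0.25·3.43056 = 14.121.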